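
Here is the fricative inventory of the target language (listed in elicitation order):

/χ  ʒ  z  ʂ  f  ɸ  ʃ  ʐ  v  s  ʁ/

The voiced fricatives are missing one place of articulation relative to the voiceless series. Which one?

Voiceless: /ɸ/ (bilabial), /f/ (labiodental), /s/ (alveolar), /ʃ/ (postalveolar), /ʂ/ (retroflex), /χ/ (uvular).
Voiced: /v/ (labiodental), /z/ (alveolar), /ʒ/ (postalveolar), /ʐ/ (retroflex), /ʁ/ (uvular).
Every place of articulation has a voiced member except bilabial, where /β/ would be expected.

bilabial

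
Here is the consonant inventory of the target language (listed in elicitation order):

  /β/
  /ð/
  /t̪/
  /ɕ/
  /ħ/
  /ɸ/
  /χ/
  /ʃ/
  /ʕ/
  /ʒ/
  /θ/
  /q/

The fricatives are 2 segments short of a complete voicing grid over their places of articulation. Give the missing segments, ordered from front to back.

place of articulation  voiceless  voiced  
bilabial          ɸ         β       
dental            θ         ð       
postalveolar      ʃ         ʒ       
alveolo-palatal   ɕ         —       
uvular            χ         —       
pharyngeal        ħ         ʕ       
Gaps, from front to back: alveolo-palatal lacks voiced (/ʑ/); uvular lacks voiced (/ʁ/).

/ʑ/, /ʁ/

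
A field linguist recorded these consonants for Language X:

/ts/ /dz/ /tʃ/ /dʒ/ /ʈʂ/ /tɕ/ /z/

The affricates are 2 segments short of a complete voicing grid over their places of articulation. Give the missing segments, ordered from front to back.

/ɖʐ/, /dʑ/

Voiceless: /ts/ (alveolar), /tʃ/ (postalveolar), /ʈʂ/ (retroflex), /tɕ/ (alveolo-palatal).
Voiced: /dz/ (alveolar), /dʒ/ (postalveolar).
Gaps, from front to back: retroflex lacks voiced (/ɖʐ/); alveolo-palatal lacks voiced (/dʑ/).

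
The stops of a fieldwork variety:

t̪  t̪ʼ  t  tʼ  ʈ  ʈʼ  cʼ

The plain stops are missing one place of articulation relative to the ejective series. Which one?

dental: plain /t̪/, ejective /t̪ʼ/.
alveolar: plain /t/, ejective /tʼ/.
retroflex: plain /ʈ/, ejective /ʈʼ/.
palatal: plain —, ejective /cʼ/.
Every place of articulation has a plain member except palatal, where /c/ would be expected.

palatal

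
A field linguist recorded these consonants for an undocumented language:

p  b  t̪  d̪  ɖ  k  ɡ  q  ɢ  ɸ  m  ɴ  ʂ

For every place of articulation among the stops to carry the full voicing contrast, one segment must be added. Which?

/ʈ/

place of articulation  voiceless  voiced  
bilabial          p         b       
dental            t̪        d̪      
retroflex         —         ɖ       
velar             k         ɡ       
uvular            q         ɢ       
The retroflex row has no voiceless member, so the gap is the voiceless retroflex stop /ʈ/.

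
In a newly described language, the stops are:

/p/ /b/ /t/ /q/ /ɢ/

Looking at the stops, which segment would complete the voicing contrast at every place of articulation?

place of articulation  voiceless  voiced  
bilabial          p         b       
alveolar          t         —       
uvular            q         ɢ       
The alveolar row has no voiced member, so the gap is the voiced alveolar stop /d/.

/d/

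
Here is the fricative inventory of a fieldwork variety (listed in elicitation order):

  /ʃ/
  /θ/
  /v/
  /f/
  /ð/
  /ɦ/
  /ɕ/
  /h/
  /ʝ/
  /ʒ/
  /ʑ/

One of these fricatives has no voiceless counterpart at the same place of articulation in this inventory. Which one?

/ʝ/

Labiodental: /f/ ~ /v/
Dental: /θ/ ~ /ð/
Postalveolar: /ʃ/ ~ /ʒ/
Alveolo-palatal: /ɕ/ ~ /ʑ/
Glottal: /h/ ~ /ɦ/
Palatal: only /ʝ/ (voiced); no voiceless partner.
So /ʝ/ is the unpaired segment.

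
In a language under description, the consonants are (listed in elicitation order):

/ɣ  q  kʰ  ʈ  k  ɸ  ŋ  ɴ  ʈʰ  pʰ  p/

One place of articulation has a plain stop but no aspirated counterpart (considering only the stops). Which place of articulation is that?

uvular

Plain: /p/ (bilabial), /ʈ/ (retroflex), /k/ (velar), /q/ (uvular).
Aspirated: /pʰ/ (bilabial), /ʈʰ/ (retroflex), /kʰ/ (velar).
Every place of articulation has an aspirated member except uvular, where /qʰ/ would be expected.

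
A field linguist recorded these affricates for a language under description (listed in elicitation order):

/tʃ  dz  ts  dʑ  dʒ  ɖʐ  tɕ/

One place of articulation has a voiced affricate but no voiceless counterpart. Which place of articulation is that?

Voiceless: /ts/ (alveolar), /tʃ/ (postalveolar), /tɕ/ (alveolo-palatal).
Voiced: /dz/ (alveolar), /dʒ/ (postalveolar), /ɖʐ/ (retroflex), /dʑ/ (alveolo-palatal).
Every place of articulation has a voiceless member except retroflex, where /ʈʂ/ would be expected.

retroflex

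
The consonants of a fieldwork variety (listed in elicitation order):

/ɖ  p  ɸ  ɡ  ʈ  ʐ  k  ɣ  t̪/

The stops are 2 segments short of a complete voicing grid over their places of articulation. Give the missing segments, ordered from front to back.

/b/, /d̪/

Voiceless: /p/ (bilabial), /t̪/ (dental), /ʈ/ (retroflex), /k/ (velar).
Voiced: /ɖ/ (retroflex), /ɡ/ (velar).
Gaps, from front to back: bilabial lacks voiced (/b/); dental lacks voiced (/d̪/).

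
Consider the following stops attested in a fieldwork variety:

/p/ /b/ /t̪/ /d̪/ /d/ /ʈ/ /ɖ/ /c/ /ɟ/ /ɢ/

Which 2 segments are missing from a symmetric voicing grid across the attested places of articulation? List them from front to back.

place of articulation  voiceless  voiced  
bilabial          p         b       
dental            t̪        d̪      
alveolar          —         d       
retroflex         ʈ         ɖ       
palatal           c         ɟ       
uvular            —         ɢ       
Gaps, from front to back: alveolar lacks voiceless (/t/); uvular lacks voiceless (/q/).

/t/, /q/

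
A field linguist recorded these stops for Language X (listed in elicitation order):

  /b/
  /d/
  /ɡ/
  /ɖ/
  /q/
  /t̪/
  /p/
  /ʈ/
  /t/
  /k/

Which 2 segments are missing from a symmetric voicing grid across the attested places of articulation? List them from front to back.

bilabial: voiceless /p/, voiced /b/.
dental: voiceless /t̪/, voiced —.
alveolar: voiceless /t/, voiced /d/.
retroflex: voiceless /ʈ/, voiced /ɖ/.
velar: voiceless /k/, voiced /ɡ/.
uvular: voiceless /q/, voiced —.
Gaps, from front to back: dental lacks voiced (/d̪/); uvular lacks voiced (/ɢ/).

/d̪/, /ɢ/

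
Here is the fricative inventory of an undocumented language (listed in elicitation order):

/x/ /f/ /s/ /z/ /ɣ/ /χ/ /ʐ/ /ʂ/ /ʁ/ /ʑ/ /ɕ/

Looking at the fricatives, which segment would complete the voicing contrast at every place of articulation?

/v/

place of articulation  voiceless  voiced  
labiodental       f         —       
alveolar          s         z       
retroflex         ʂ         ʐ       
alveolo-palatal   ɕ         ʑ       
velar             x         ɣ       
uvular            χ         ʁ       
The labiodental row has no voiced member, so the gap is the voiced labiodental fricative /v/.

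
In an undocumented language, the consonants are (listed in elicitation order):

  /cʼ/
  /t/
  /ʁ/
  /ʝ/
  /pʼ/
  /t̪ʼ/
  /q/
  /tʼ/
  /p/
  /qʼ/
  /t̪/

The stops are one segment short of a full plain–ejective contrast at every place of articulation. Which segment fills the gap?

/c/

Plain: /p/ (bilabial), /t̪/ (dental), /t/ (alveolar), /q/ (uvular).
Ejective: /pʼ/ (bilabial), /t̪ʼ/ (dental), /tʼ/ (alveolar), /cʼ/ (palatal), /qʼ/ (uvular).
The palatal row has no plain member, so the gap is the plain palatal stop /c/.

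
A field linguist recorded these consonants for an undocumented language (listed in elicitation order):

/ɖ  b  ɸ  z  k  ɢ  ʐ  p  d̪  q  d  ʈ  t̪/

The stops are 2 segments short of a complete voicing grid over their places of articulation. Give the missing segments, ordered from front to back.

bilabial: voiceless /p/, voiced /b/.
dental: voiceless /t̪/, voiced /d̪/.
alveolar: voiceless —, voiced /d/.
retroflex: voiceless /ʈ/, voiced /ɖ/.
velar: voiceless /k/, voiced —.
uvular: voiceless /q/, voiced /ɢ/.
Gaps, from front to back: alveolar lacks voiceless (/t/); velar lacks voiced (/ɡ/).

/t/, /ɡ/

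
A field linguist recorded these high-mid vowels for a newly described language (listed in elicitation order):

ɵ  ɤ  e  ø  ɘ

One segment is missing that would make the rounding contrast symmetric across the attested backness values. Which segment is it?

Unrounded: /e/ (front), /ɘ/ (central), /ɤ/ (back).
Rounded: /ø/ (front), /ɵ/ (central).
The back row has no rounded member, so the gap is the back rounded vowel /o/.

/o/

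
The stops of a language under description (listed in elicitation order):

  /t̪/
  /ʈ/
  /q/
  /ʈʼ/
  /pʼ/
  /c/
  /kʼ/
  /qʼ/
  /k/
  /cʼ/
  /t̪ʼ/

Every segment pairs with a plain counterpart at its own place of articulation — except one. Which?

Dental: /t̪/ ~ /t̪ʼ/
Retroflex: /ʈ/ ~ /ʈʼ/
Palatal: /c/ ~ /cʼ/
Velar: /k/ ~ /kʼ/
Uvular: /q/ ~ /qʼ/
Bilabial: only /pʼ/ (ejective); no plain partner.
So /pʼ/ is the unpaired segment.

/pʼ/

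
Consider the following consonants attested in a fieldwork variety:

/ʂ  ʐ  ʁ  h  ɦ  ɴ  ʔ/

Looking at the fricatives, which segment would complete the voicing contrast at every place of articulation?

retroflex: voiceless /ʂ/, voiced /ʐ/.
uvular: voiceless —, voiced /ʁ/.
glottal: voiceless /h/, voiced /ɦ/.
The uvular row has no voiceless member, so the gap is the voiceless uvular fricative /χ/.

/χ/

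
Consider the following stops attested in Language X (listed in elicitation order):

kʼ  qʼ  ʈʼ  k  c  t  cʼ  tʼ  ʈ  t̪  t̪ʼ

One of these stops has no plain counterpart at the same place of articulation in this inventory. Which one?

Dental: /t̪/ ~ /t̪ʼ/
Alveolar: /t/ ~ /tʼ/
Retroflex: /ʈ/ ~ /ʈʼ/
Palatal: /c/ ~ /cʼ/
Velar: /k/ ~ /kʼ/
Uvular: only /qʼ/ (ejective); no plain partner.
So /qʼ/ is the unpaired segment.

/qʼ/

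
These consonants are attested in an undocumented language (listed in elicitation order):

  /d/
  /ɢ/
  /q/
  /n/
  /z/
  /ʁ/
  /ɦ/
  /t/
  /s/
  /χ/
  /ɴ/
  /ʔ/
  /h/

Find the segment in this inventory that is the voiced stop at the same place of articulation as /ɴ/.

/ɢ/

/ɴ/ is an uvular nasal.
The voiced stop at the same place is a voiced uvular stop — in this inventory, /ɢ/.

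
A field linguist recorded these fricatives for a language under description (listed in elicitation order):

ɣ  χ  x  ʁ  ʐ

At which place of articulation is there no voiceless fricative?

retroflex: voiceless —, voiced /ʐ/.
velar: voiceless /x/, voiced /ɣ/.
uvular: voiceless /χ/, voiced /ʁ/.
Every place of articulation has a voiceless member except retroflex, where /ʂ/ would be expected.

retroflex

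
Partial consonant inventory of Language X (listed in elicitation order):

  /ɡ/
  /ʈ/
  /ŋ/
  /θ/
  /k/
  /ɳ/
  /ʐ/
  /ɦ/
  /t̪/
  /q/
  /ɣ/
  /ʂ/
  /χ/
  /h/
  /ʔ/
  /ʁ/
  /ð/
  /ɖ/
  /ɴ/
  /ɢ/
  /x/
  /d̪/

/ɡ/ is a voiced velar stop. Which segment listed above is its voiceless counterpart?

/k/

The voiceless counterpart is a voiceless velar stop — in this inventory, /k/.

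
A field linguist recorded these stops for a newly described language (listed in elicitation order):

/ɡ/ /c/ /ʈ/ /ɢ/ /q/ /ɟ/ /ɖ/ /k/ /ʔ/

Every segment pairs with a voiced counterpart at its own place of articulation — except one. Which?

/ʔ/

Retroflex: /ʈ/ ~ /ɖ/
Palatal: /c/ ~ /ɟ/
Velar: /k/ ~ /ɡ/
Uvular: /q/ ~ /ɢ/
Glottal: only /ʔ/ (voiceless); no voiced partner.
So /ʔ/ is the unpaired segment.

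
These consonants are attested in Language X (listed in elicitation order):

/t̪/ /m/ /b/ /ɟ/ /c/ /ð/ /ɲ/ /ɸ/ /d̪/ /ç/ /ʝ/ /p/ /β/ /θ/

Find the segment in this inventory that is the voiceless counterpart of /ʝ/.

/ʝ/ is a voiced palatal fricative.
The voiceless counterpart is a voiceless palatal fricative — in this inventory, /ç/.

/ç/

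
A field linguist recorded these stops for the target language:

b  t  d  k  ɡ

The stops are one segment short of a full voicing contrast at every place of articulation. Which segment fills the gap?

place of articulation  voiceless  voiced  
bilabial          —         b       
alveolar          t         d       
velar             k         ɡ       
The bilabial row has no voiceless member, so the gap is the voiceless bilabial stop /p/.

/p/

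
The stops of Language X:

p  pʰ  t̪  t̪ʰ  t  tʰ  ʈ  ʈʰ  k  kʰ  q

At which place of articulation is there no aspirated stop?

bilabial: plain /p/, aspirated /pʰ/.
dental: plain /t̪/, aspirated /t̪ʰ/.
alveolar: plain /t/, aspirated /tʰ/.
retroflex: plain /ʈ/, aspirated /ʈʰ/.
velar: plain /k/, aspirated /kʰ/.
uvular: plain /q/, aspirated —.
Every place of articulation has an aspirated member except uvular, where /qʰ/ would be expected.

uvular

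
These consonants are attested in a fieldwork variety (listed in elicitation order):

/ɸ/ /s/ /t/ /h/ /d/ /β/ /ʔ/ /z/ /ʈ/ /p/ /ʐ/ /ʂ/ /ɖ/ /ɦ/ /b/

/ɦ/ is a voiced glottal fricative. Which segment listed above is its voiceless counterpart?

The voiceless counterpart is a voiceless glottal fricative — in this inventory, /h/.

/h/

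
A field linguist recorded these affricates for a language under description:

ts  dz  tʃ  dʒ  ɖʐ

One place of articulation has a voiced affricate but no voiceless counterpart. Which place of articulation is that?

retroflex

place of articulation  voiceless  voiced  
alveolar          ts        dz      
postalveolar      tʃ        dʒ      
retroflex         —         ɖʐ      
Every place of articulation has a voiceless member except retroflex, where /ʈʂ/ would be expected.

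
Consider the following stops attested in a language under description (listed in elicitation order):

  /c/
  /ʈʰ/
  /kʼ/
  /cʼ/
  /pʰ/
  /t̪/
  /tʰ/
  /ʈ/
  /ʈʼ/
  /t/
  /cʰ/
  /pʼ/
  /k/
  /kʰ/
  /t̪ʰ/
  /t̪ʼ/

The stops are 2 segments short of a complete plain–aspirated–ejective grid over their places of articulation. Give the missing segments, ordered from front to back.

/p/, /tʼ/

Plain: /t̪/ (dental), /t/ (alveolar), /ʈ/ (retroflex), /c/ (palatal), /k/ (velar).
Aspirated: /pʰ/ (bilabial), /t̪ʰ/ (dental), /tʰ/ (alveolar), /ʈʰ/ (retroflex), /cʰ/ (palatal), /kʰ/ (velar).
Ejective: /pʼ/ (bilabial), /t̪ʼ/ (dental), /ʈʼ/ (retroflex), /cʼ/ (palatal), /kʼ/ (velar).
Gaps, from front to back: bilabial lacks plain (/p/); alveolar lacks ejective (/tʼ/).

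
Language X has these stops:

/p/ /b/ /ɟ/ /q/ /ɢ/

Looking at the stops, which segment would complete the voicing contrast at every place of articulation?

bilabial: voiceless /p/, voiced /b/.
palatal: voiceless —, voiced /ɟ/.
uvular: voiceless /q/, voiced /ɢ/.
The palatal row has no voiceless member, so the gap is the voiceless palatal stop /c/.

/c/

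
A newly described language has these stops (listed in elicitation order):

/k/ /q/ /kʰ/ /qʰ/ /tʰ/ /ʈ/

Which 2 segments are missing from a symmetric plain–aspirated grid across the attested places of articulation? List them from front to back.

Plain: /ʈ/ (retroflex), /k/ (velar), /q/ (uvular).
Aspirated: /tʰ/ (alveolar), /kʰ/ (velar), /qʰ/ (uvular).
Gaps, from front to back: alveolar lacks plain (/t/); retroflex lacks aspirated (/ʈʰ/).

/t/, /ʈʰ/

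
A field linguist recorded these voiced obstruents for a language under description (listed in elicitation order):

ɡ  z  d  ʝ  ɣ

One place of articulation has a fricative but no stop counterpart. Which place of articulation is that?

palatal

alveolar: stop /d/, fricative /z/.
palatal: stop —, fricative /ʝ/.
velar: stop /ɡ/, fricative /ɣ/.
Every place of articulation has a stop member except palatal, where /ɟ/ would be expected.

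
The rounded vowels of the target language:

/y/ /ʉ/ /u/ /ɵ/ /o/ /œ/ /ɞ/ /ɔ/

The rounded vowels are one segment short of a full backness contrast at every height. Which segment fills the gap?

height            front     central   back    
high              y         ʉ         u       
high-mid          —         ɵ         o       
low-mid           œ         ɞ         ɔ       
The high-mid row has no front member, so the gap is the high-mid front rounded vowel /ø/.

/ø/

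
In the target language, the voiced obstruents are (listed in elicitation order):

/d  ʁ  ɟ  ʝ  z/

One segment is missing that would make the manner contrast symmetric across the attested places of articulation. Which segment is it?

/ɢ/

Stop: /d/ (alveolar), /ɟ/ (palatal).
Fricative: /z/ (alveolar), /ʝ/ (palatal), /ʁ/ (uvular).
The uvular row has no stop member, so the gap is the uvular stop /ɢ/.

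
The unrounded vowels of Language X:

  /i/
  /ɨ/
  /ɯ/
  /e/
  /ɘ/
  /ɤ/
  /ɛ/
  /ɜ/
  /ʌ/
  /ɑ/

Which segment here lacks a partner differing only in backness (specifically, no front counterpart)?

High: /i/ ~ /ɨ/ ~ /ɯ/
High-mid: /e/ ~ /ɘ/ ~ /ɤ/
Low-mid: /ɛ/ ~ /ɜ/ ~ /ʌ/
Low: only /ɑ/ (back); no front partner.
So /ɑ/ is the unpaired segment.

/ɑ/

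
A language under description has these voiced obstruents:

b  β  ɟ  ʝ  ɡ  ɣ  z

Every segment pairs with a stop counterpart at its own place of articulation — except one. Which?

/z/

Bilabial: /b/ ~ /β/
Palatal: /ɟ/ ~ /ʝ/
Velar: /ɡ/ ~ /ɣ/
Alveolar: only /z/ (fricative); no stop partner.
So /z/ is the unpaired segment.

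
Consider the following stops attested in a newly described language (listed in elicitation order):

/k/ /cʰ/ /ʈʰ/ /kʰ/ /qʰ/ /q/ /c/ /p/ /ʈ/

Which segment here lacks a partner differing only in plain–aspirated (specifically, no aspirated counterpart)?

Retroflex: /ʈ/ ~ /ʈʰ/
Palatal: /c/ ~ /cʰ/
Velar: /k/ ~ /kʰ/
Uvular: /q/ ~ /qʰ/
Bilabial: only /p/ (plain); no aspirated partner.
So /p/ is the unpaired segment.

/p/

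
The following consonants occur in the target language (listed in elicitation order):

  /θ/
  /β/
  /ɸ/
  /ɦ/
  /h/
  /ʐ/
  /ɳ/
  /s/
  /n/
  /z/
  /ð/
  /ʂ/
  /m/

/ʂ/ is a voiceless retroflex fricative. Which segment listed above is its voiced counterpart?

/ʐ/

The voiced counterpart is a voiced retroflex fricative — in this inventory, /ʐ/.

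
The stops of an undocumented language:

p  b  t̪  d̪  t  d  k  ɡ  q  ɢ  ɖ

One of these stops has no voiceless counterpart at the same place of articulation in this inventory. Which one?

/ɖ/

Bilabial: /p/ ~ /b/
Dental: /t̪/ ~ /d̪/
Alveolar: /t/ ~ /d/
Velar: /k/ ~ /ɡ/
Uvular: /q/ ~ /ɢ/
Retroflex: only /ɖ/ (voiced); no voiceless partner.
So /ɖ/ is the unpaired segment.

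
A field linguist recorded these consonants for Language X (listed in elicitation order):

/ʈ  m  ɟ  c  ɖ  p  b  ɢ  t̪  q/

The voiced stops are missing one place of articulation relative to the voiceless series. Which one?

bilabial: voiceless /p/, voiced /b/.
dental: voiceless /t̪/, voiced —.
retroflex: voiceless /ʈ/, voiced /ɖ/.
palatal: voiceless /c/, voiced /ɟ/.
uvular: voiceless /q/, voiced /ɢ/.
Every place of articulation has a voiced member except dental, where /d̪/ would be expected.

dental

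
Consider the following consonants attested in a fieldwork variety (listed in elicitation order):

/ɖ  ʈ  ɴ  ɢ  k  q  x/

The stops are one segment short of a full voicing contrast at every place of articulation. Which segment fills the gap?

Voiceless: /ʈ/ (retroflex), /k/ (velar), /q/ (uvular).
Voiced: /ɖ/ (retroflex), /ɢ/ (uvular).
The velar row has no voiced member, so the gap is the voiced velar stop /ɡ/.

/ɡ/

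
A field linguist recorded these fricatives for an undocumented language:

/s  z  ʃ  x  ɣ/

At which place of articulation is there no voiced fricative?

postalveolar

place of articulation  voiceless  voiced  
alveolar          s         z       
postalveolar      ʃ         —       
velar             x         ɣ       
Every place of articulation has a voiced member except postalveolar, where /ʒ/ would be expected.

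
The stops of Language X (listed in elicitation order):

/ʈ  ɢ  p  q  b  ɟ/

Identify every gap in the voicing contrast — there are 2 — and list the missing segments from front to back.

place of articulation  voiceless  voiced  
bilabial          p         b       
retroflex         ʈ         —       
palatal           —         ɟ       
uvular            q         ɢ       
Gaps, from front to back: retroflex lacks voiced (/ɖ/); palatal lacks voiceless (/c/).

/ɖ/, /c/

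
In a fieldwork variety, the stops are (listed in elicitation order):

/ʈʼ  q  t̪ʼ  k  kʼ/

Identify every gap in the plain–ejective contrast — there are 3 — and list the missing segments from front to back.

place of articulation  plain     ejective
dental            —         t̪ʼ     
retroflex         —         ʈʼ      
velar             k         kʼ      
uvular            q         —       
Gaps, from front to back: dental lacks plain (/t̪/); retroflex lacks plain (/ʈ/); uvular lacks ejective (/qʼ/).

/t̪/, /ʈ/, /qʼ/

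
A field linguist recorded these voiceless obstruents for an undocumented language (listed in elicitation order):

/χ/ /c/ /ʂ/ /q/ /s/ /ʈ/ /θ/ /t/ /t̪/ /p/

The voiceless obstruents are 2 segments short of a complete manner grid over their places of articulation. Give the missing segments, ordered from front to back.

/ɸ/, /ç/

bilabial: stop /p/, fricative —.
dental: stop /t̪/, fricative /θ/.
alveolar: stop /t/, fricative /s/.
retroflex: stop /ʈ/, fricative /ʂ/.
palatal: stop /c/, fricative —.
uvular: stop /q/, fricative /χ/.
Gaps, from front to back: bilabial lacks fricative (/ɸ/); palatal lacks fricative (/ç/).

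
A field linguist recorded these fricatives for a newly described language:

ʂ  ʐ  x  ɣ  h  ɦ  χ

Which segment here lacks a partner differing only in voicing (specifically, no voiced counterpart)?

Retroflex: /ʂ/ ~ /ʐ/
Velar: /x/ ~ /ɣ/
Glottal: /h/ ~ /ɦ/
Uvular: only /χ/ (voiceless); no voiced partner.
So /χ/ is the unpaired segment.

/χ/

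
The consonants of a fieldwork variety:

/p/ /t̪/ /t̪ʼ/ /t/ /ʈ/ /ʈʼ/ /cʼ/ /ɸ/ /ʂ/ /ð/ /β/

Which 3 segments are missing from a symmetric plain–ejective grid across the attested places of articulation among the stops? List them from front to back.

Plain: /p/ (bilabial), /t̪/ (dental), /t/ (alveolar), /ʈ/ (retroflex).
Ejective: /t̪ʼ/ (dental), /ʈʼ/ (retroflex), /cʼ/ (palatal).
Gaps, from front to back: bilabial lacks ejective (/pʼ/); alveolar lacks ejective (/tʼ/); palatal lacks plain (/c/).

/pʼ/, /tʼ/, /c/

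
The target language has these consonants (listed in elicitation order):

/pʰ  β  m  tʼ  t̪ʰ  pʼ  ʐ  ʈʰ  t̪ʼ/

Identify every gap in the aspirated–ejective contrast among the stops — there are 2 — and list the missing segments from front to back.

/tʰ/, /ʈʼ/

place of articulation  aspirated  ejective
bilabial          pʰ        pʼ      
dental            t̪ʰ       t̪ʼ     
alveolar          —         tʼ      
retroflex         ʈʰ        —       
Gaps, from front to back: alveolar lacks aspirated (/tʰ/); retroflex lacks ejective (/ʈʼ/).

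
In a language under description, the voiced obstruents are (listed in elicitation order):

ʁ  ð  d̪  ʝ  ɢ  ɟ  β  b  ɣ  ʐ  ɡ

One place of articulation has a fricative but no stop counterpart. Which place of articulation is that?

Stop: /b/ (bilabial), /d̪/ (dental), /ɟ/ (palatal), /ɡ/ (velar), /ɢ/ (uvular).
Fricative: /β/ (bilabial), /ð/ (dental), /ʐ/ (retroflex), /ʝ/ (palatal), /ɣ/ (velar), /ʁ/ (uvular).
Every place of articulation has a stop member except retroflex, where /ɖ/ would be expected.

retroflex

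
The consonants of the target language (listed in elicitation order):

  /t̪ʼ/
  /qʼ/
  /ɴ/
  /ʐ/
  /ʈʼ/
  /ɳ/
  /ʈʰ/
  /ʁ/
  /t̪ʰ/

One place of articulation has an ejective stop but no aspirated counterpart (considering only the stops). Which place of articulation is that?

dental: aspirated /t̪ʰ/, ejective /t̪ʼ/.
retroflex: aspirated /ʈʰ/, ejective /ʈʼ/.
uvular: aspirated —, ejective /qʼ/.
Every place of articulation has an aspirated member except uvular, where /qʰ/ would be expected.

uvular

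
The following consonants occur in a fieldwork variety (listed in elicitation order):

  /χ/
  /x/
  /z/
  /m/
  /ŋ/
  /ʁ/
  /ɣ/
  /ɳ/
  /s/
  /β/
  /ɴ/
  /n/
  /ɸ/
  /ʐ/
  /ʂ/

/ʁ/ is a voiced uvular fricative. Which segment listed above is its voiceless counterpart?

The voiceless counterpart is a voiceless uvular fricative — in this inventory, /χ/.

/χ/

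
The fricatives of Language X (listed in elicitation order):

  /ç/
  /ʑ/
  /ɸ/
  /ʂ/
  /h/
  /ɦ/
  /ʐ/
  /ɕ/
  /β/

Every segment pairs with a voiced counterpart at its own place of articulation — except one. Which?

Bilabial: /ɸ/ ~ /β/
Retroflex: /ʂ/ ~ /ʐ/
Alveolo-palatal: /ɕ/ ~ /ʑ/
Glottal: /h/ ~ /ɦ/
Palatal: only /ç/ (voiceless); no voiced partner.
So /ç/ is the unpaired segment.

/ç/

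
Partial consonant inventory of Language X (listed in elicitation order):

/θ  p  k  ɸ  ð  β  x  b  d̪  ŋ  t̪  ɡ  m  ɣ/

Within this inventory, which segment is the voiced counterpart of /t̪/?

/d̪/

/t̪/ is a voiceless dental stop.
The voiced counterpart is a voiced dental stop — in this inventory, /d̪/.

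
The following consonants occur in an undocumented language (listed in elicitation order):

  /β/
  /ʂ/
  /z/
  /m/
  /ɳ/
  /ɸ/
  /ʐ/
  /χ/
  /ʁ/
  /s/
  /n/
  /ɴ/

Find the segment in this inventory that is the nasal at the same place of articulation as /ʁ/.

/ʁ/ is a voiced uvular fricative.
The nasal at the same place is an uvular nasal — in this inventory, /ɴ/.

/ɴ/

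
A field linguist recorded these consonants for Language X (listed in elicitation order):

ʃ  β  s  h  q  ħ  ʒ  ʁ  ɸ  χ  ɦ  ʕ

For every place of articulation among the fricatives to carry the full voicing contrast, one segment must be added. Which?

/z/

place of articulation  voiceless  voiced  
bilabial          ɸ         β       
alveolar          s         —       
postalveolar      ʃ         ʒ       
uvular            χ         ʁ       
pharyngeal        ħ         ʕ       
glottal           h         ɦ       
The alveolar row has no voiced member, so the gap is the voiced alveolar fricative /z/.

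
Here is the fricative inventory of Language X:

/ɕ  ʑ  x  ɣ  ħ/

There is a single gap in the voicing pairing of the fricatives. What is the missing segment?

/ʕ/

alveolo-palatal: voiceless /ɕ/, voiced /ʑ/.
velar: voiceless /x/, voiced /ɣ/.
pharyngeal: voiceless /ħ/, voiced —.
The pharyngeal row has no voiced member, so the gap is the voiced pharyngeal fricative /ʕ/.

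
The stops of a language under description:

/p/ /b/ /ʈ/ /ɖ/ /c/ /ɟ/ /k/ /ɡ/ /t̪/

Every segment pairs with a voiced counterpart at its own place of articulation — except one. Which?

Bilabial: /p/ ~ /b/
Retroflex: /ʈ/ ~ /ɖ/
Palatal: /c/ ~ /ɟ/
Velar: /k/ ~ /ɡ/
Dental: only /t̪/ (voiceless); no voiced partner.
So /t̪/ is the unpaired segment.

/t̪/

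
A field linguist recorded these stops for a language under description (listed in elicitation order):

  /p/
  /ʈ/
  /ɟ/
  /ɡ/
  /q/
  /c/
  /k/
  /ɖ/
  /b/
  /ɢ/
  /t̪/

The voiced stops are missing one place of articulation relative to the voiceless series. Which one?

dental

bilabial: voiceless /p/, voiced /b/.
dental: voiceless /t̪/, voiced —.
retroflex: voiceless /ʈ/, voiced /ɖ/.
palatal: voiceless /c/, voiced /ɟ/.
velar: voiceless /k/, voiced /ɡ/.
uvular: voiceless /q/, voiced /ɢ/.
Every place of articulation has a voiced member except dental, where /d̪/ would be expected.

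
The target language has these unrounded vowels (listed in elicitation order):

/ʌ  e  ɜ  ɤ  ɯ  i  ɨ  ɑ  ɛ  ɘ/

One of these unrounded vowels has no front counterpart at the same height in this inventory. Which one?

/ɑ/

High: /i/ ~ /ɨ/ ~ /ɯ/
High-mid: /e/ ~ /ɘ/ ~ /ɤ/
Low-mid: /ɛ/ ~ /ɜ/ ~ /ʌ/
Low: only /ɑ/ (back); no front partner.
So /ɑ/ is the unpaired segment.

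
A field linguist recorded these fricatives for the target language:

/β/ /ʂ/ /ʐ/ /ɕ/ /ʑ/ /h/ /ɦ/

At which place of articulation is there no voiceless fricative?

Voiceless: /ʂ/ (retroflex), /ɕ/ (alveolo-palatal), /h/ (glottal).
Voiced: /β/ (bilabial), /ʐ/ (retroflex), /ʑ/ (alveolo-palatal), /ɦ/ (glottal).
Every place of articulation has a voiceless member except bilabial, where /ɸ/ would be expected.

bilabial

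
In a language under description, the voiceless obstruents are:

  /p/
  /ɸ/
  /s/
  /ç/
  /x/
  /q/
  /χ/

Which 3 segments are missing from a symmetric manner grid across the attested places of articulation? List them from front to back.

bilabial: stop /p/, fricative /ɸ/.
alveolar: stop —, fricative /s/.
palatal: stop —, fricative /ç/.
velar: stop —, fricative /x/.
uvular: stop /q/, fricative /χ/.
Gaps, from front to back: alveolar lacks stop (/t/); palatal lacks stop (/c/); velar lacks stop (/k/).

/t/, /c/, /k/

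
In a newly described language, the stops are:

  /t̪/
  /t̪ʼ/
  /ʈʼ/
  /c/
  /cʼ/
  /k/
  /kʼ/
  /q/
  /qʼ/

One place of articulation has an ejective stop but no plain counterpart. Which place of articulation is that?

place of articulation  plain     ejective
dental            t̪        t̪ʼ     
retroflex         —         ʈʼ      
palatal           c         cʼ      
velar             k         kʼ      
uvular            q         qʼ      
Every place of articulation has a plain member except retroflex, where /ʈ/ would be expected.

retroflex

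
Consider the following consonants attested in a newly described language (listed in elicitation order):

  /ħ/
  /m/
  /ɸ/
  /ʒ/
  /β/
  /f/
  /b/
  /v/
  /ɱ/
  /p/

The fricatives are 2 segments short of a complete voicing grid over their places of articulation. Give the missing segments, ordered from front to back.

Voiceless: /ɸ/ (bilabial), /f/ (labiodental), /ħ/ (pharyngeal).
Voiced: /β/ (bilabial), /v/ (labiodental), /ʒ/ (postalveolar).
Gaps, from front to back: postalveolar lacks voiceless (/ʃ/); pharyngeal lacks voiced (/ʕ/).

/ʃ/, /ʕ/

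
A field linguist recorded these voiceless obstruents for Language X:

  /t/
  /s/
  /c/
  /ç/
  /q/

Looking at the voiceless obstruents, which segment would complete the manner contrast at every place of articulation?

alveolar: stop /t/, fricative /s/.
palatal: stop /c/, fricative /ç/.
uvular: stop /q/, fricative —.
The uvular row has no fricative member, so the gap is the uvular fricative /χ/.

/χ/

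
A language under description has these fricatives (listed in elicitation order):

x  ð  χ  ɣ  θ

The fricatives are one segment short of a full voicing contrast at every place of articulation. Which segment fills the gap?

dental: voiceless /θ/, voiced /ð/.
velar: voiceless /x/, voiced /ɣ/.
uvular: voiceless /χ/, voiced —.
The uvular row has no voiced member, so the gap is the voiced uvular fricative /ʁ/.

/ʁ/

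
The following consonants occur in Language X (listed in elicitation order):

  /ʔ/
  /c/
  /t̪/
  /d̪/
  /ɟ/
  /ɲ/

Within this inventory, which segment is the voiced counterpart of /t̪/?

/t̪/ is a voiceless dental stop.
The voiced counterpart is a voiced dental stop — in this inventory, /d̪/.

/d̪/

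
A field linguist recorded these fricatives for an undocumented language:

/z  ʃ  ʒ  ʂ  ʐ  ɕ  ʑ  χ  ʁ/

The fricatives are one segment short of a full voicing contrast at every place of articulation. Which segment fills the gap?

place of articulation  voiceless  voiced  
alveolar          —         z       
postalveolar      ʃ         ʒ       
retroflex         ʂ         ʐ       
alveolo-palatal   ɕ         ʑ       
uvular            χ         ʁ       
The alveolar row has no voiceless member, so the gap is the voiceless alveolar fricative /s/.

/s/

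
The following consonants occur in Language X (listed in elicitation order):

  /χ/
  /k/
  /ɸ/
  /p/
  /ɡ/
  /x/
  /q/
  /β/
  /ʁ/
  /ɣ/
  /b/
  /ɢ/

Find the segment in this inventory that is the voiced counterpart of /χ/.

/χ/ is a voiceless uvular fricative.
The voiced counterpart is a voiced uvular fricative — in this inventory, /ʁ/.

/ʁ/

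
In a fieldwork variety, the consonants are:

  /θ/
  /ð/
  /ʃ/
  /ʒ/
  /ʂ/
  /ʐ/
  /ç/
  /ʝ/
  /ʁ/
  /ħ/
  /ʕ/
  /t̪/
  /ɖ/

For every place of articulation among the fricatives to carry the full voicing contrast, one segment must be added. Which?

/χ/

Voiceless: /θ/ (dental), /ʃ/ (postalveolar), /ʂ/ (retroflex), /ç/ (palatal), /ħ/ (pharyngeal).
Voiced: /ð/ (dental), /ʒ/ (postalveolar), /ʐ/ (retroflex), /ʝ/ (palatal), /ʁ/ (uvular), /ʕ/ (pharyngeal).
The uvular row has no voiceless member, so the gap is the voiceless uvular fricative /χ/.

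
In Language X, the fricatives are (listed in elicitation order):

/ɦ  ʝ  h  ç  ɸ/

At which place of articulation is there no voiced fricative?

bilabial

Voiceless: /ɸ/ (bilabial), /ç/ (palatal), /h/ (glottal).
Voiced: /ʝ/ (palatal), /ɦ/ (glottal).
Every place of articulation has a voiced member except bilabial, where /β/ would be expected.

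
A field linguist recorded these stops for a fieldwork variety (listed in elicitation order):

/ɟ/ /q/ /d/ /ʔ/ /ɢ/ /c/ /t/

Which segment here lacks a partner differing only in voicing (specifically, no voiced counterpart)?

/ʔ/

Alveolar: /t/ ~ /d/
Palatal: /c/ ~ /ɟ/
Uvular: /q/ ~ /ɢ/
Glottal: only /ʔ/ (voiceless); no voiced partner.
So /ʔ/ is the unpaired segment.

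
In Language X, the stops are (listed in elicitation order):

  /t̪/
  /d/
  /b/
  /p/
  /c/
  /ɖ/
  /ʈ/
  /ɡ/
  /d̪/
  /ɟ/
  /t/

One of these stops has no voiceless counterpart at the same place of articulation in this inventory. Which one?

/ɡ/

Bilabial: /p/ ~ /b/
Dental: /t̪/ ~ /d̪/
Alveolar: /t/ ~ /d/
Retroflex: /ʈ/ ~ /ɖ/
Palatal: /c/ ~ /ɟ/
Velar: only /ɡ/ (voiced); no voiceless partner.
So /ɡ/ is the unpaired segment.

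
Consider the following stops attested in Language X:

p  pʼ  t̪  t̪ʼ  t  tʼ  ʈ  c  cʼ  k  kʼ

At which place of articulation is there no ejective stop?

bilabial: plain /p/, ejective /pʼ/.
dental: plain /t̪/, ejective /t̪ʼ/.
alveolar: plain /t/, ejective /tʼ/.
retroflex: plain /ʈ/, ejective —.
palatal: plain /c/, ejective /cʼ/.
velar: plain /k/, ejective /kʼ/.
Every place of articulation has an ejective member except retroflex, where /ʈʼ/ would be expected.

retroflex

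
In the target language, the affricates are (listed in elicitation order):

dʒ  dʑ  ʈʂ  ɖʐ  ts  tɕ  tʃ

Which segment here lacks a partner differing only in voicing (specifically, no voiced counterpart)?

/ts/

Postalveolar: /tʃ/ ~ /dʒ/
Retroflex: /ʈʂ/ ~ /ɖʐ/
Alveolo-palatal: /tɕ/ ~ /dʑ/
Alveolar: only /ts/ (voiceless); no voiced partner.
So /ts/ is the unpaired segment.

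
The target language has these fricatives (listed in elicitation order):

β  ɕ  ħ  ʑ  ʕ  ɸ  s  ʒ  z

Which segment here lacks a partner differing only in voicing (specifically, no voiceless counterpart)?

Bilabial: /ɸ/ ~ /β/
Alveolar: /s/ ~ /z/
Alveolo-palatal: /ɕ/ ~ /ʑ/
Pharyngeal: /ħ/ ~ /ʕ/
Postalveolar: only /ʒ/ (voiced); no voiceless partner.
So /ʒ/ is the unpaired segment.

/ʒ/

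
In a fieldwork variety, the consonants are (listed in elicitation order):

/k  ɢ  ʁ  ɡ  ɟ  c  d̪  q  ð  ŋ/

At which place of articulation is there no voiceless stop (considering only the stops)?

dental: voiceless —, voiced /d̪/.
palatal: voiceless /c/, voiced /ɟ/.
velar: voiceless /k/, voiced /ɡ/.
uvular: voiceless /q/, voiced /ɢ/.
Every place of articulation has a voiceless member except dental, where /t̪/ would be expected.

dental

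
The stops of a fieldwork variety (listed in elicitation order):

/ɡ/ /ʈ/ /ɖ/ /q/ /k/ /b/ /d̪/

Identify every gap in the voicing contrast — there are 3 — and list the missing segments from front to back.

/p/, /t̪/, /ɢ/

place of articulation  voiceless  voiced  
bilabial          —         b       
dental            —         d̪      
retroflex         ʈ         ɖ       
velar             k         ɡ       
uvular            q         —       
Gaps, from front to back: bilabial lacks voiceless (/p/); dental lacks voiceless (/t̪/); uvular lacks voiced (/ɢ/).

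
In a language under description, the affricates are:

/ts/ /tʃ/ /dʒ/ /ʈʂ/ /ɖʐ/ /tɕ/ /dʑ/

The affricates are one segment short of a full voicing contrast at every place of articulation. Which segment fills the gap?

/dz/

place of articulation  voiceless  voiced  
alveolar          ts        —       
postalveolar      tʃ        dʒ      
retroflex         ʈʂ        ɖʐ      
alveolo-palatal   tɕ        dʑ      
The alveolar row has no voiced member, so the gap is the voiced alveolar affricate /dz/.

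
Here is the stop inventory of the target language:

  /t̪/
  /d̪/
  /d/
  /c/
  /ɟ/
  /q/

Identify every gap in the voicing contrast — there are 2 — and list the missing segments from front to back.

place of articulation  voiceless  voiced  
dental            t̪        d̪      
alveolar          —         d       
palatal           c         ɟ       
uvular            q         —       
Gaps, from front to back: alveolar lacks voiceless (/t/); uvular lacks voiced (/ɢ/).

/t/, /ɢ/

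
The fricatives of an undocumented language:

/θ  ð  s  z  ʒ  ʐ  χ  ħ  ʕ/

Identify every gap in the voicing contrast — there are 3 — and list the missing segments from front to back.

place of articulation  voiceless  voiced  
dental            θ         ð       
alveolar          s         z       
postalveolar      —         ʒ       
retroflex         —         ʐ       
uvular            χ         —       
pharyngeal        ħ         ʕ       
Gaps, from front to back: postalveolar lacks voiceless (/ʃ/); retroflex lacks voiceless (/ʂ/); uvular lacks voiced (/ʁ/).

/ʃ/, /ʂ/, /ʁ/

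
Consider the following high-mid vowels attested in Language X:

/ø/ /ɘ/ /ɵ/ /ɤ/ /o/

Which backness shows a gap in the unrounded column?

backness          unrounded  rounded 
front             —         ø       
central           ɘ         ɵ       
back              ɤ         o       
Every backness has an unrounded member except front, where /e/ would be expected.

front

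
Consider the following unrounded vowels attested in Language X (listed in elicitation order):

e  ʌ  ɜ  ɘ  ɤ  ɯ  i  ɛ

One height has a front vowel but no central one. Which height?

high

Front: /i/ (high), /e/ (high-mid), /ɛ/ (low-mid).
Central: /ɘ/ (high-mid), /ɜ/ (low-mid).
Back: /ɯ/ (high), /ɤ/ (high-mid), /ʌ/ (low-mid).
Every height has a central member except high, where /ɨ/ would be expected.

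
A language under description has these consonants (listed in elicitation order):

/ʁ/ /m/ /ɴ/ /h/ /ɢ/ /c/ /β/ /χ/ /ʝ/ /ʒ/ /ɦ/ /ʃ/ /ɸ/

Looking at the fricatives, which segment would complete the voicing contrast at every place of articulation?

/ç/

bilabial: voiceless /ɸ/, voiced /β/.
postalveolar: voiceless /ʃ/, voiced /ʒ/.
palatal: voiceless —, voiced /ʝ/.
uvular: voiceless /χ/, voiced /ʁ/.
glottal: voiceless /h/, voiced /ɦ/.
The palatal row has no voiceless member, so the gap is the voiceless palatal fricative /ç/.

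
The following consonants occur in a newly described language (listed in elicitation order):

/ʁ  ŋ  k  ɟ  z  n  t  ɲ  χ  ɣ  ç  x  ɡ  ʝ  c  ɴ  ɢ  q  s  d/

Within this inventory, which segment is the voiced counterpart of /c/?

/ɟ/

/c/ is a voiceless palatal stop.
The voiced counterpart is a voiced palatal stop — in this inventory, /ɟ/.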